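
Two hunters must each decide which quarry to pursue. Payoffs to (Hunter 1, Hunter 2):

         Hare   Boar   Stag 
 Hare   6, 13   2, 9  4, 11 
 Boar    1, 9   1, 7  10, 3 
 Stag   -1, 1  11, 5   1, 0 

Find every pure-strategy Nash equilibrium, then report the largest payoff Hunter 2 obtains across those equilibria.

Both Hare is a pure NE (Hunter 1: 6 ≥ 1; Hunter 2: 13 ≥ 11). Hunter 2 gets 13.
(Stag, Boar) is a pure NE (Hunter 1: 11 ≥ 2; Hunter 2: 5 ≥ 1). Hunter 2 gets 5.
Every other cell has a profitable deviation for at least one player. Highest of {13, 5} is 13.

13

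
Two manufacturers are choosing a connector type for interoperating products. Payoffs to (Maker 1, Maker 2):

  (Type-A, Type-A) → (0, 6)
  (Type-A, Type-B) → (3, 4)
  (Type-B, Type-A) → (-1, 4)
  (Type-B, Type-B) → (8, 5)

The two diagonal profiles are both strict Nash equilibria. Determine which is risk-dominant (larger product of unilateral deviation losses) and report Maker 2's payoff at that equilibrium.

5

At both Type-A: Maker 1 loses 0 − (-1) = 1 by deviating; Maker 2 loses 6 − 4 = 2. Product = 1·2 = 2.
At both Type-B: Maker 1 loses 8 − 3 = 5 by deviating; Maker 2 loses 5 − 4 = 1. Product = 5·1 = 5.
5 > 2, so both Type-B is risk-dominant. Maker 2's payoff there is 5.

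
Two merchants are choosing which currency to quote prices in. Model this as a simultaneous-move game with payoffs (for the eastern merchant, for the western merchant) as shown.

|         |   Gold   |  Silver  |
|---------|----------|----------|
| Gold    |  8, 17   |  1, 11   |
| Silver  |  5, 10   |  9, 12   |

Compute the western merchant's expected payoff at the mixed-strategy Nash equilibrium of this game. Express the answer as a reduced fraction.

The eastern merchant mixes with probability p on Gold, chosen so the western merchant is indifferent: 17p + 10(1−p) = 11p + 12(1−p) gives p = 1/4.
The western merchant's expected payoff is 17·1/4 + 10·3/4 = 47/4.

47/4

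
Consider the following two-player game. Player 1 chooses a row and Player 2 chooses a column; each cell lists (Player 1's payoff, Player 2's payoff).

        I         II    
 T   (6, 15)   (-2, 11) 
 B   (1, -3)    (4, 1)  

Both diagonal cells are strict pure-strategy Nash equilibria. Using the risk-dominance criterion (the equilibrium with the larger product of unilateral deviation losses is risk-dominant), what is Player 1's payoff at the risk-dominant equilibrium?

At (T, I): Player 1 loses 6 − 1 = 5 by deviating; Player 2 loses 15 − 11 = 4. Product = 5·4 = 20.
At (B, II): Player 1 loses 4 − (-2) = 6 by deviating; Player 2 loses 1 − (-3) = 4. Product = 6·4 = 24.
24 > 20, so (B, II) is risk-dominant. Player 1's payoff there is 4.

4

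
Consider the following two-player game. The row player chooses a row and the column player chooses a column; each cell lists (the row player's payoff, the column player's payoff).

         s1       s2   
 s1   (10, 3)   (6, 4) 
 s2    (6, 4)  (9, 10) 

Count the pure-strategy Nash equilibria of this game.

1

Both s2: the row player gets 9 (best alternative 6); the column player gets 10 (best alternative 4). Neither deviates — NE.
Both s1 is not a NE: the column player would switch to s2 (4 > 3).
No other cell survives both best-response checks, so there is 1 pure NE.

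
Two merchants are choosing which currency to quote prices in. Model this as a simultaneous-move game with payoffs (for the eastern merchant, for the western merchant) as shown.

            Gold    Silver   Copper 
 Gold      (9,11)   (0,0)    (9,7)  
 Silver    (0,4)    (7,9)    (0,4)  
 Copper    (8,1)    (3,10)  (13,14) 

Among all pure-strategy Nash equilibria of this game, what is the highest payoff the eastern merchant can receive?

13

Both Gold is a pure NE (the eastern merchant: 9 ≥ 8; the western merchant: 11 ≥ 7). The eastern merchant gets 9.
Both Silver is a pure NE (the eastern merchant: 7 ≥ 3; the western merchant: 9 ≥ 4). The eastern merchant gets 7.
Both Copper is a pure NE (the eastern merchant: 13 ≥ 9; the western merchant: 14 ≥ 10). The eastern merchant gets 13.
Every other cell has a profitable deviation for at least one player. Highest of {9, 7, 13} is 13.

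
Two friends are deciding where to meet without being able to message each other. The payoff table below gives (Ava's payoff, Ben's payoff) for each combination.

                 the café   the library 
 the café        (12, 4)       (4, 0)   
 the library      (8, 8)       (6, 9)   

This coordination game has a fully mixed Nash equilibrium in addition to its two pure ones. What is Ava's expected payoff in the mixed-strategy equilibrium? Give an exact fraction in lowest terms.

Ben mixes with probability q on the café, chosen so Ava is indifferent: 12q + 4(1−q) = 8q + 6(1−q) gives q = 1/3.
Ava's expected payoff (from either row, since indifferent) is 12·1/3 + 4·2/3 = 20/3.

20/3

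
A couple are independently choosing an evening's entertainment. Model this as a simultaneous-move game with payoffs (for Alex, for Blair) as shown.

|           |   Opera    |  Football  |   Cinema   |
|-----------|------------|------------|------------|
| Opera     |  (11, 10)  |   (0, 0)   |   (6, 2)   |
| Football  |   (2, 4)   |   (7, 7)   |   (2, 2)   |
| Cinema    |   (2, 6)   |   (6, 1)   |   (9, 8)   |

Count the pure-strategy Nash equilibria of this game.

Both Opera: Alex gets 11 (best alternative 2); Blair gets 10 (best alternative 2). Neither deviates — NE.
Both Football: Alex gets 7 (best alternative 6); Blair gets 7 (best alternative 4). Neither deviates — NE.
Both Cinema: Alex gets 9 (best alternative 6); Blair gets 8 (best alternative 6). Neither deviates — NE.
(Cinema, Opera) is not a NE: Alex would switch to Opera (11 > 2).
No other cell survives both best-response checks, so there are 3 pure NE.

3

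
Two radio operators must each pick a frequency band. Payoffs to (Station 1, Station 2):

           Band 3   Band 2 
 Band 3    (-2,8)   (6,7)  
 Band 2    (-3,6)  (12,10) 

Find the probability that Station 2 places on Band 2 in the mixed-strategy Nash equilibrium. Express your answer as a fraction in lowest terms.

1/7

Station 2's mix q on Band 3 must make Station 1 indifferent between Band 3 and Band 2.
Station 1's payoff from Band 3: (-2)q + 6(1−q). From Band 2: (-3)q + 12(1−q).
Set equal: 1q = 6(1−q) → q = 6/7.
Probability on Band 2 is 1 − 6/7 = 1/7.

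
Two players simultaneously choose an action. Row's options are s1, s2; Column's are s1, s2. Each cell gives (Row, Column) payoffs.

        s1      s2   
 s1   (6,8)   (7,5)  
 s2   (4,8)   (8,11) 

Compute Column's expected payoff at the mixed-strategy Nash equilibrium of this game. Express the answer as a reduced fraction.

Row mixes with probability p on s1, chosen so Column is indifferent: 8p + 8(1−p) = 5p + 11(1−p) gives p = 1/2.
Column's expected payoff is 8·1/2 + 8·1/2 = 8.

8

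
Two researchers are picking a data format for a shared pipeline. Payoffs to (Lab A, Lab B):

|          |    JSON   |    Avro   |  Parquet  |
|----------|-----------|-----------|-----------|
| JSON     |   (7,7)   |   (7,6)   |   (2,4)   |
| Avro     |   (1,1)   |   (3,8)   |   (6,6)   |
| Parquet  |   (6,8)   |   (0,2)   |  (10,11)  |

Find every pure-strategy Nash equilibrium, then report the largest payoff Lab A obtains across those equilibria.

10

Both JSON is a pure NE (Lab A: 7 ≥ 6; Lab B: 7 ≥ 6). Lab A gets 7.
Both Parquet is a pure NE (Lab A: 10 ≥ 6; Lab B: 11 ≥ 8). Lab A gets 10.
Every other cell has a profitable deviation for at least one player. Highest of {7, 10} is 10.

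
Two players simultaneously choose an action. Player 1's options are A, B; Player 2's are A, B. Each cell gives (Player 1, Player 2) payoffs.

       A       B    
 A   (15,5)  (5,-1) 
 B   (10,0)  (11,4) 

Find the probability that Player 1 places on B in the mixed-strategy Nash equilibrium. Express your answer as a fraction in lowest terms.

3/5

Player 1's mix p on A must make Player 2 indifferent between A and B.
Player 2's payoff from A: 5p + 0(1−p). From B: (-1)p + 4(1−p).
Set equal: 6p = 4(1−p) → p = 4/10 = 2/5.
Probability on B is 1 − 2/5 = 3/5.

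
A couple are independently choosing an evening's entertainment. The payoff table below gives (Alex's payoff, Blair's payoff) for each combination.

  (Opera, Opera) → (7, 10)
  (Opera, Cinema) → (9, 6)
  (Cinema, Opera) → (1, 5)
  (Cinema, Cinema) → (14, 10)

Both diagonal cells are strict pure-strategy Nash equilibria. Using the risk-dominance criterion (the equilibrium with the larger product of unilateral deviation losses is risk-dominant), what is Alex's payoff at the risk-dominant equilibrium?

At both Opera: Alex loses 7 − 1 = 6 by deviating; Blair loses 10 − 6 = 4. Product = 6·4 = 24.
At both Cinema: Alex loses 14 − 9 = 5 by deviating; Blair loses 10 − 5 = 5. Product = 5·5 = 25.
25 > 24, so both Cinema is risk-dominant. Alex's payoff there is 14.

14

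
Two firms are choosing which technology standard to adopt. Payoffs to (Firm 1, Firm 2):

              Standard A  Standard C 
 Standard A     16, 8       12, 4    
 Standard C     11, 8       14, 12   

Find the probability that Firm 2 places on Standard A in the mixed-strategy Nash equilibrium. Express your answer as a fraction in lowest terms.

Firm 2's mix q on Standard A must make Firm 1 indifferent between Standard A and Standard C.
Firm 1's payoff from Standard A: 16q + 12(1−q). From Standard C: 11q + 14(1−q).
Set equal: 5q = 2(1−q) → q = 2/7.

2/7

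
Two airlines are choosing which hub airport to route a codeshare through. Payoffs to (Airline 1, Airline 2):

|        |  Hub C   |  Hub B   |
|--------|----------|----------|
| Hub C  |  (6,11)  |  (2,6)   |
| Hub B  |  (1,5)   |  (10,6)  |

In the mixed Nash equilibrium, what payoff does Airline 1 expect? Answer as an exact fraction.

Airline 2 mixes with probability q on Hub C, chosen so Airline 1 is indifferent: 6q + 2(1−q) = 1q + 10(1−q) gives q = 8/13.
Airline 1's expected payoff (from either row, since indifferent) is 6·8/13 + 2·5/13 = 58/13.

58/13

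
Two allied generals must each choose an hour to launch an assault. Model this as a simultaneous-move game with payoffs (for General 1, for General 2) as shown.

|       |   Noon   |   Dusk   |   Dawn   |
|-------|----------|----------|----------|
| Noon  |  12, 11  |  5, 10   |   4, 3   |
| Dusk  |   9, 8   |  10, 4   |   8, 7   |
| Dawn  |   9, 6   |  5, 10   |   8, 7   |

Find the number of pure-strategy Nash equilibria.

Both Noon: General 1 gets 12 (best alternative 9); General 2 gets 11 (best alternative 10). Neither deviates — NE.
Both Dusk is not a NE: General 2 would switch to Noon (8 > 4).
No other cell survives both best-response checks, so there is 1 pure NE.

1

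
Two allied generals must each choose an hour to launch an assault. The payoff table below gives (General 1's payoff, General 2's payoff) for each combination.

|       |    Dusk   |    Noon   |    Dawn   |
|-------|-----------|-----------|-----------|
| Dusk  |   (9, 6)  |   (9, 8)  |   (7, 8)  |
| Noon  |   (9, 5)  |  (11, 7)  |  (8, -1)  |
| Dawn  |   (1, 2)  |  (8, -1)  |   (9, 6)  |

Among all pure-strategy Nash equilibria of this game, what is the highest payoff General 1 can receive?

11

Both Noon is a pure NE (General 1: 11 ≥ 9; General 2: 7 ≥ 5). General 1 gets 11.
Both Dawn is a pure NE (General 1: 9 ≥ 8; General 2: 6 ≥ 2). General 1 gets 9.
Every other cell has a profitable deviation for at least one player. Highest of {11, 9} is 11.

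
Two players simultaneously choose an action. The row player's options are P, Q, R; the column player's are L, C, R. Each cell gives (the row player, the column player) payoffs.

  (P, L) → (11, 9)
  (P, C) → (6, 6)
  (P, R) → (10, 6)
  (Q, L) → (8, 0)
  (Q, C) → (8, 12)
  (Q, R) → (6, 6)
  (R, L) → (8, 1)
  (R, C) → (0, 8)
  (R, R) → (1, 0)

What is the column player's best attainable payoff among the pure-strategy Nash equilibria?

12

(P, L) is a pure NE (the row player: 11 ≥ 8; the column player: 9 ≥ 6). The column player gets 9.
(Q, C) is a pure NE (the row player: 8 ≥ 6; the column player: 12 ≥ 6). The column player gets 12.
Every other cell has a profitable deviation for at least one player. Highest of {9, 12} is 12.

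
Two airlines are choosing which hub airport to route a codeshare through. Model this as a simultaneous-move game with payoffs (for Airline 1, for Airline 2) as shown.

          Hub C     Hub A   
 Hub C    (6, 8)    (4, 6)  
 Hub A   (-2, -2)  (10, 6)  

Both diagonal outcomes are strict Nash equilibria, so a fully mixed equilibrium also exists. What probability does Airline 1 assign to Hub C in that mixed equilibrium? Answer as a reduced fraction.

Airline 1's mix p on Hub C must make Airline 2 indifferent between Hub C and Hub A.
Airline 2's payoff from Hub C: 8p + (-2)(1−p). From Hub A: 6p + 6(1−p).
Set equal: 2p = 8(1−p) → p = 8/10 = 4/5.

4/5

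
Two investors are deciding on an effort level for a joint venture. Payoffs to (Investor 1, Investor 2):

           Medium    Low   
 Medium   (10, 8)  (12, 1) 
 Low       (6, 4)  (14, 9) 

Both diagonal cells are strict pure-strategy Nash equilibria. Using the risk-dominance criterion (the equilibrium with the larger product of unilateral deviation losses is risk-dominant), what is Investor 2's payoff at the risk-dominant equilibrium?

At both Medium: Investor 1 loses 10 − 6 = 4 by deviating; Investor 2 loses 8 − 1 = 7. Product = 4·7 = 28.
At both Low: Investor 1 loses 14 − 12 = 2 by deviating; Investor 2 loses 9 − 4 = 5. Product = 2·5 = 10.
28 > 10, so both Medium is risk-dominant. Investor 2's payoff there is 8.

8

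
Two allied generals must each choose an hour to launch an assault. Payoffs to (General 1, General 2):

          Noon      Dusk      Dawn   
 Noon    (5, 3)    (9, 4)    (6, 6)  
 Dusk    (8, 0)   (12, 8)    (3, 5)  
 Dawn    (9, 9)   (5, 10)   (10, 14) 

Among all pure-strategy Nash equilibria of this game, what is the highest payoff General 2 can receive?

Both Dusk is a pure NE (General 1: 12 ≥ 9; General 2: 8 ≥ 5). General 2 gets 8.
Both Dawn is a pure NE (General 1: 10 ≥ 6; General 2: 14 ≥ 10). General 2 gets 14.
Every other cell has a profitable deviation for at least one player. Highest of {8, 14} is 14.

14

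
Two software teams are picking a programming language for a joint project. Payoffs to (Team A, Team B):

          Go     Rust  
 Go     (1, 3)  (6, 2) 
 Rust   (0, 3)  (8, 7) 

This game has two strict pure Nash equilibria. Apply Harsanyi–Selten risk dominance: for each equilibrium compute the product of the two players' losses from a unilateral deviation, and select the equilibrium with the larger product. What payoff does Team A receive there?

8

At both Go: Team A loses 1 − 0 = 1 by deviating; Team B loses 3 − 2 = 1. Product = 1·1 = 1.
At both Rust: Team A loses 8 − 6 = 2 by deviating; Team B loses 7 − 3 = 4. Product = 2·4 = 8.
8 > 1, so both Rust is risk-dominant. Team A's payoff there is 8.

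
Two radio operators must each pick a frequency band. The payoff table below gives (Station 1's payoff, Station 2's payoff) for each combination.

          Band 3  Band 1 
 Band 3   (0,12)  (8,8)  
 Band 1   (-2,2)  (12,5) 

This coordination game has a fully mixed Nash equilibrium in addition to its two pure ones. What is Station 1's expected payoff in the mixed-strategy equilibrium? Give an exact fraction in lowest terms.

8/3

Station 2 mixes with probability q on Band 3, chosen so Station 1 is indifferent: 0q + 8(1−q) = (-2)q + 12(1−q) gives q = 2/3.
Station 1's expected payoff (from either row, since indifferent) is 0·2/3 + 8·1/3 = 8/3.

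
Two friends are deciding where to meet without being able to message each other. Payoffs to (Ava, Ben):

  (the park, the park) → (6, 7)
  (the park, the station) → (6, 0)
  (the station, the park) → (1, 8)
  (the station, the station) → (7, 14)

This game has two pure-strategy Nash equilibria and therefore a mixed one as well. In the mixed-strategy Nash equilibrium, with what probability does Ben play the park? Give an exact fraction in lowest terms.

Ben's mix q on the park must make Ava indifferent between the park and the station.
Ava's payoff from the park: 6q + 6(1−q). From the station: 1q + 7(1−q).
Set equal: 5q = 1(1−q) → q = 1/6.

1/6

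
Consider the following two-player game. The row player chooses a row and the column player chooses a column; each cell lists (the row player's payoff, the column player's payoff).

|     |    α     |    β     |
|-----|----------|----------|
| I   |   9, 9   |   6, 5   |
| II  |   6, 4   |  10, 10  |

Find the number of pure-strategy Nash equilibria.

2

(I, α): the row player gets 9 (best alternative 6); the column player gets 9 (best alternative 5). Neither deviates — NE.
(II, β): the row player gets 10 (best alternative 6); the column player gets 10 (best alternative 4). Neither deviates — NE.
(I, β) is not a NE: the row player would switch to II (10 > 6).
No other cell survives both best-response checks, so there are 2 pure NE.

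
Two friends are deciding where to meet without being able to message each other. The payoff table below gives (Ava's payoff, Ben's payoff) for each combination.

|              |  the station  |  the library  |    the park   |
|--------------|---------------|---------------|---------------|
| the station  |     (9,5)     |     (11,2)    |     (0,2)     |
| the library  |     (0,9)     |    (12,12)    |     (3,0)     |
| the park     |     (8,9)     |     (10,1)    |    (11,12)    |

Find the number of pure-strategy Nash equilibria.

3

Both the station: Ava gets 9 (best alternative 8); Ben gets 5 (best alternative 2). Neither deviates — NE.
Both the library: Ava gets 12 (best alternative 11); Ben gets 12 (best alternative 9). Neither deviates — NE.
Both the park: Ava gets 11 (best alternative 3); Ben gets 12 (best alternative 9). Neither deviates — NE.
(the park, the station) is not a NE: Ava would switch to the station (9 > 8).
No other cell survives both best-response checks, so there are 3 pure NE.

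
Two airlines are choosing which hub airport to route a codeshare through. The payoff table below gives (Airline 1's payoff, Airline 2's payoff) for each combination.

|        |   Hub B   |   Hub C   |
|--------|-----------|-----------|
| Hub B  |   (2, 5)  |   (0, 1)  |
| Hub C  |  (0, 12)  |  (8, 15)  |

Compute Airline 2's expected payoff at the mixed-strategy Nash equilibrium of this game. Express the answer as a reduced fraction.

Airline 1 mixes with probability p on Hub B, chosen so Airline 2 is indifferent: 5p + 12(1−p) = 1p + 15(1−p) gives p = 3/7.
Airline 2's expected payoff is 5·3/7 + 12·4/7 = 9.

9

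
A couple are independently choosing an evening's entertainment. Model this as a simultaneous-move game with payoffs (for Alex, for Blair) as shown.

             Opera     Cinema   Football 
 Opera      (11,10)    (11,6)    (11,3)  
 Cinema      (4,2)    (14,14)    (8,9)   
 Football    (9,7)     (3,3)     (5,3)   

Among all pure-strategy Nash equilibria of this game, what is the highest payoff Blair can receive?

14

Both Opera is a pure NE (Alex: 11 ≥ 9; Blair: 10 ≥ 6). Blair gets 10.
Both Cinema is a pure NE (Alex: 14 ≥ 11; Blair: 14 ≥ 9). Blair gets 14.
Every other cell has a profitable deviation for at least one player. Highest of {10, 14} is 14.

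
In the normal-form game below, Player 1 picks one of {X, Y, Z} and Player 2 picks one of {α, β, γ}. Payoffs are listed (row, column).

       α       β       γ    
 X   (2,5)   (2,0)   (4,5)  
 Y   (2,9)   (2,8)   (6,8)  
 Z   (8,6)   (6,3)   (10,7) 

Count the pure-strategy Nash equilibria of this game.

(Z, γ): Player 1 gets 10 (best alternative 6); Player 2 gets 7 (best alternative 6). Neither deviates — NE.
(X, α) is not a NE: Player 1 would switch to Z (8 > 2).
No other cell survives both best-response checks, so there is 1 pure NE.

1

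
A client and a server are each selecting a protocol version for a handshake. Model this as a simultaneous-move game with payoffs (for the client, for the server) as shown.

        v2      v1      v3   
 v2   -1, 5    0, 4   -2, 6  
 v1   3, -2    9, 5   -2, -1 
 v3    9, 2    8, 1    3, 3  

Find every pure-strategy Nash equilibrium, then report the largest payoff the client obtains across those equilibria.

Both v1 is a pure NE (the client: 9 ≥ 8; the server: 5 ≥ -1). The client gets 9.
Both v3 is a pure NE (the client: 3 ≥ -2; the server: 3 ≥ 2). The client gets 3.
Every other cell has a profitable deviation for at least one player. Highest of {9, 3} is 9.

9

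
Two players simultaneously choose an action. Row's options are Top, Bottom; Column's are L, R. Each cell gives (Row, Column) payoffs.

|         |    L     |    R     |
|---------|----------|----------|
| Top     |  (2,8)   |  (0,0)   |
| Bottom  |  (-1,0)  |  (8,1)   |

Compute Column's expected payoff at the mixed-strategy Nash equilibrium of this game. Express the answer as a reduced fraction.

Row mixes with probability p on Top, chosen so Column is indifferent: 8p + 0(1−p) = 0p + 1(1−p) gives p = 1/9.
Column's expected payoff is 8·1/9 + 0·8/9 = 8/9.

8/9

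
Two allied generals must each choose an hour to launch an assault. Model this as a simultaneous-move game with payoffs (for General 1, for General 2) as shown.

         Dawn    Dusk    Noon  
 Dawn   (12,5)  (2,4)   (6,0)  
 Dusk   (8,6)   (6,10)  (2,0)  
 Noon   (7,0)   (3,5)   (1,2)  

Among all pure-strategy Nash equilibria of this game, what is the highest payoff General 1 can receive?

12

Both Dawn is a pure NE (General 1: 12 ≥ 8; General 2: 5 ≥ 4). General 1 gets 12.
Both Dusk is a pure NE (General 1: 6 ≥ 3; General 2: 10 ≥ 6). General 1 gets 6.
Every other cell has a profitable deviation for at least one player. Highest of {12, 6} is 12.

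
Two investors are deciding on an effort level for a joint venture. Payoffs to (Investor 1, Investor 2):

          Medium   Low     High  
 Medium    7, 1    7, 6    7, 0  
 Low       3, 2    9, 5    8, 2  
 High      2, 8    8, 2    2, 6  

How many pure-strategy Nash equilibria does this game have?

Both Low: Investor 1 gets 9 (best alternative 8); Investor 2 gets 5 (best alternative 2). Neither deviates — NE.
Both Medium is not a NE: Investor 2 would switch to Low (6 > 1).
No other cell survives both best-response checks, so there is 1 pure NE.

1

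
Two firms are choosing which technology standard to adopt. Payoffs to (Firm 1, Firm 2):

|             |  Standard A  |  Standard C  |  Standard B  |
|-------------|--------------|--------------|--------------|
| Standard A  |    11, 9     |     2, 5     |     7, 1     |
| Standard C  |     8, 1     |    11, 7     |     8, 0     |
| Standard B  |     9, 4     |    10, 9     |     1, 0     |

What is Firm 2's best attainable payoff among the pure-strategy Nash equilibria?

Both Standard A is a pure NE (Firm 1: 11 ≥ 9; Firm 2: 9 ≥ 5). Firm 2 gets 9.
Both Standard C is a pure NE (Firm 1: 11 ≥ 10; Firm 2: 7 ≥ 1). Firm 2 gets 7.
Every other cell has a profitable deviation for at least one player. Highest of {9, 7} is 9.

9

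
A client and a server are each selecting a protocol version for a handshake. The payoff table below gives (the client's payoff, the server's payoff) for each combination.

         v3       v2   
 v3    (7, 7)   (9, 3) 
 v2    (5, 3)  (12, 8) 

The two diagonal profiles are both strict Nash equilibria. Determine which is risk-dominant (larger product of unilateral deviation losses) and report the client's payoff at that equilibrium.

12

At both v3: the client loses 7 − 5 = 2 by deviating; the server loses 7 − 3 = 4. Product = 2·4 = 8.
At both v2: the client loses 12 − 9 = 3 by deviating; the server loses 8 − 3 = 5. Product = 3·5 = 15.
15 > 8, so both v2 is risk-dominant. The client's payoff there is 12.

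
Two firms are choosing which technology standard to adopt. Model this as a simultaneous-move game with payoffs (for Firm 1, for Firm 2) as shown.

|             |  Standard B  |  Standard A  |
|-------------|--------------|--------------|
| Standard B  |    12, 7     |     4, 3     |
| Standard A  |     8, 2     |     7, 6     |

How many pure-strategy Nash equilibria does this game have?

Both Standard B: Firm 1 gets 12 (best alternative 8); Firm 2 gets 7 (best alternative 3). Neither deviates — NE.
Both Standard A: Firm 1 gets 7 (best alternative 4); Firm 2 gets 6 (best alternative 2). Neither deviates — NE.
(Standard A, Standard B) is not a NE: Firm 1 would switch to Standard B (12 > 8).
No other cell survives both best-response checks, so there are 2 pure NE.

2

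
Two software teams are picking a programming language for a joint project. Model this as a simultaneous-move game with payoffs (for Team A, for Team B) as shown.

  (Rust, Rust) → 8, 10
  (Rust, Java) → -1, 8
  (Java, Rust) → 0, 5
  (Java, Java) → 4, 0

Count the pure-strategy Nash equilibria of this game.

1

Both Rust: Team A gets 8 (best alternative 0); Team B gets 10 (best alternative 8). Neither deviates — NE.
Both Java is not a NE: Team B would switch to Rust (5 > 0).
No other cell survives both best-response checks, so there is 1 pure NE.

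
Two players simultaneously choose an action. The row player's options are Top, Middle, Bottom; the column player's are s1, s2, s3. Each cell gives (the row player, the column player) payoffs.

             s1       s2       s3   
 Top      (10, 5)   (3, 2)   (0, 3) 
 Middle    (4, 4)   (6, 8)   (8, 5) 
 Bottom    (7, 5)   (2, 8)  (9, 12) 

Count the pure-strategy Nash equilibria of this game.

3

(Top, s1): the row player gets 10 (best alternative 7); the column player gets 5 (best alternative 3). Neither deviates — NE.
(Middle, s2): the row player gets 6 (best alternative 3); the column player gets 8 (best alternative 5). Neither deviates — NE.
(Bottom, s3): the row player gets 9 (best alternative 8); the column player gets 12 (best alternative 8). Neither deviates — NE.
(Middle, s1) is not a NE: the row player would switch to Top (10 > 4).
No other cell survives both best-response checks, so there are 3 pure NE.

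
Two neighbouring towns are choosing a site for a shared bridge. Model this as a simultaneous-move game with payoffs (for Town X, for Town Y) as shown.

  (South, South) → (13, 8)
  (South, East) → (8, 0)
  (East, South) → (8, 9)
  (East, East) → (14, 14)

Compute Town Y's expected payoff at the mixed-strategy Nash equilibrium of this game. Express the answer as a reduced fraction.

112/13

Town X mixes with probability p on South, chosen so Town Y is indifferent: 8p + 9(1−p) = 0p + 14(1−p) gives p = 5/13.
Town Y's expected payoff is 8·5/13 + 9·8/13 = 112/13.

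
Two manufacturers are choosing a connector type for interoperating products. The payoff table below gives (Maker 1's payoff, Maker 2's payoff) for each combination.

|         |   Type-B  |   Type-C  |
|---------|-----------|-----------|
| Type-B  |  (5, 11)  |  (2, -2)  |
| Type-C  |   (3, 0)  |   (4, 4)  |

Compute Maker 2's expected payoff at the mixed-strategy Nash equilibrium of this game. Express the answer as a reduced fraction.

44/17

Maker 1 mixes with probability p on Type-B, chosen so Maker 2 is indifferent: 11p + 0(1−p) = (-2)p + 4(1−p) gives p = 4/17.
Maker 2's expected payoff is 11·4/17 + 0·13/17 = 44/17.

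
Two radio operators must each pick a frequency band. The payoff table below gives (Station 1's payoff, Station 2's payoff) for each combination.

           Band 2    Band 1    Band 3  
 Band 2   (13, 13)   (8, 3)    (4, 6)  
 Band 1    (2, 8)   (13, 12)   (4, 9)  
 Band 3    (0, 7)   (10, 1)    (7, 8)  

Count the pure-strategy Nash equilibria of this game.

Both Band 2: Station 1 gets 13 (best alternative 2); Station 2 gets 13 (best alternative 6). Neither deviates — NE.
Both Band 1: Station 1 gets 13 (best alternative 10); Station 2 gets 12 (best alternative 9). Neither deviates — NE.
Both Band 3: Station 1 gets 7 (best alternative 4); Station 2 gets 8 (best alternative 7). Neither deviates — NE.
(Band 2, Band 3) is not a NE: Station 1 would switch to Band 3 (7 > 4).
No other cell survives both best-response checks, so there are 3 pure NE.

3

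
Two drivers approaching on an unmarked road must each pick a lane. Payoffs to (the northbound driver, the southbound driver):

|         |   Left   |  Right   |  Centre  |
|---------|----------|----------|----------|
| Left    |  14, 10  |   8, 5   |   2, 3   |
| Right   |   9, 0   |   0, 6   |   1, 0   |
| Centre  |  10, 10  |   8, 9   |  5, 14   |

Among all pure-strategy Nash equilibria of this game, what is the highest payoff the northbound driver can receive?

14

Both Left is a pure NE (the northbound driver: 14 ≥ 10; the southbound driver: 10 ≥ 5). The northbound driver gets 14.
Both Centre is a pure NE (the northbound driver: 5 ≥ 2; the southbound driver: 14 ≥ 10). The northbound driver gets 5.
Every other cell has a profitable deviation for at least one player. Highest of {14, 5} is 14.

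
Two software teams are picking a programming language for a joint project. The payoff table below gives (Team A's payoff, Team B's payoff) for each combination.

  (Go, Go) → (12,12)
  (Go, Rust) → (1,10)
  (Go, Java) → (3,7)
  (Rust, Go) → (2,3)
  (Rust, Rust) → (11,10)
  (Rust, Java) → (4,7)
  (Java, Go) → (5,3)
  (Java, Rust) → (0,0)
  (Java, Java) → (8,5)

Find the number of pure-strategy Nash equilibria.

Both Go: Team A gets 12 (best alternative 5); Team B gets 12 (best alternative 10). Neither deviates — NE.
Both Rust: Team A gets 11 (best alternative 1); Team B gets 10 (best alternative 7). Neither deviates — NE.
Both Java: Team A gets 8 (best alternative 4); Team B gets 5 (best alternative 3). Neither deviates — NE.
(Go, Rust) is not a NE: Team A would switch to Rust (11 > 1).
No other cell survives both best-response checks, so there are 3 pure NE.

3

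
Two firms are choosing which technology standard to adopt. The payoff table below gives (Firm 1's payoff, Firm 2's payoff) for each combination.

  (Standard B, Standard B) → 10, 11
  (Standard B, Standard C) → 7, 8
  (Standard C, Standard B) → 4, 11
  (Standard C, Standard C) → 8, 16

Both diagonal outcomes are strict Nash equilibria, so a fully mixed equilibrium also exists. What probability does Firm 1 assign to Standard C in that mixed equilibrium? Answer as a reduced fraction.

3/8

Firm 1's mix p on Standard B must make Firm 2 indifferent between Standard B and Standard C.
Firm 2's payoff from Standard B: 11p + 11(1−p). From Standard C: 8p + 16(1−p).
Set equal: 3p = 5(1−p) → p = 5/8.
Probability on Standard C is 1 − 5/8 = 3/8.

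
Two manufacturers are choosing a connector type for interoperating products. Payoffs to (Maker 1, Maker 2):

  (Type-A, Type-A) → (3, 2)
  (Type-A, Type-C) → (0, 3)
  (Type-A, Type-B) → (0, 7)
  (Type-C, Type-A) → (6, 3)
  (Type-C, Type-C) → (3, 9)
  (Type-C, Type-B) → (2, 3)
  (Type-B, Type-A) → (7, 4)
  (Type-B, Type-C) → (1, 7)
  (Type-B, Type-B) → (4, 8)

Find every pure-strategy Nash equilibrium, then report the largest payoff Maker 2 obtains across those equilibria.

Both Type-C is a pure NE (Maker 1: 3 ≥ 1; Maker 2: 9 ≥ 3). Maker 2 gets 9.
Both Type-B is a pure NE (Maker 1: 4 ≥ 2; Maker 2: 8 ≥ 7). Maker 2 gets 8.
Every other cell has a profitable deviation for at least one player. Highest of {9, 8} is 9.

9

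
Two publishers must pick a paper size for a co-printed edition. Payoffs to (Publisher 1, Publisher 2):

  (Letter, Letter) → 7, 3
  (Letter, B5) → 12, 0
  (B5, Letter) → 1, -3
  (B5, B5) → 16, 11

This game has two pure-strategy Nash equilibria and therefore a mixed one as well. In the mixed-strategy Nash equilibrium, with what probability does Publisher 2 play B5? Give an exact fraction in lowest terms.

3/5

Publisher 2's mix q on Letter must make Publisher 1 indifferent between Letter and B5.
Publisher 1's payoff from Letter: 7q + 12(1−q). From B5: 1q + 16(1−q).
Set equal: 6q = 4(1−q) → q = 4/10 = 2/5.
Probability on B5 is 1 − 2/5 = 3/5.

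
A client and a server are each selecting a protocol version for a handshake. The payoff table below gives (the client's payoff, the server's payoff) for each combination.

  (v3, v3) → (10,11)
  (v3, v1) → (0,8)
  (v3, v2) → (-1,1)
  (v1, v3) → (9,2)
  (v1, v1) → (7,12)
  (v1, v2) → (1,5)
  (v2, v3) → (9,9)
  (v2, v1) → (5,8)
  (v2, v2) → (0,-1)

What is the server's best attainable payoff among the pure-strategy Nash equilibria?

Both v3 is a pure NE (the client: 10 ≥ 9; the server: 11 ≥ 8). The server gets 11.
Both v1 is a pure NE (the client: 7 ≥ 5; the server: 12 ≥ 5). The server gets 12.
Every other cell has a profitable deviation for at least one player. Highest of {11, 12} is 12.

12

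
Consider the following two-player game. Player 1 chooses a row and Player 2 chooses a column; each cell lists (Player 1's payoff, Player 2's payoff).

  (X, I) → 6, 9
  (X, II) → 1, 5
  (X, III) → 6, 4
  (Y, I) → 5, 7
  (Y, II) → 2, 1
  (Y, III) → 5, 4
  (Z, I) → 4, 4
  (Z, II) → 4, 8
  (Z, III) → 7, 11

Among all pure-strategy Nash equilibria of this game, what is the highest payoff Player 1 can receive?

7

(X, I) is a pure NE (Player 1: 6 ≥ 5; Player 2: 9 ≥ 5). Player 1 gets 6.
(Z, III) is a pure NE (Player 1: 7 ≥ 6; Player 2: 11 ≥ 8). Player 1 gets 7.
Every other cell has a profitable deviation for at least one player. Highest of {6, 7} is 7.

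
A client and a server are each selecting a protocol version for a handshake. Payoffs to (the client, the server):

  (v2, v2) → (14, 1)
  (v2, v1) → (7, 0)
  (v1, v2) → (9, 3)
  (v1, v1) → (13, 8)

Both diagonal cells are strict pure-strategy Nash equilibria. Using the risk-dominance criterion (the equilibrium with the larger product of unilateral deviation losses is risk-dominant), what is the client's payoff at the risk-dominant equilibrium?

At both v2: the client loses 14 − 9 = 5 by deviating; the server loses 1 − 0 = 1. Product = 5·1 = 5.
At both v1: the client loses 13 − 7 = 6 by deviating; the server loses 8 − 3 = 5. Product = 6·5 = 30.
30 > 5, so both v1 is risk-dominant. The client's payoff there is 13.

13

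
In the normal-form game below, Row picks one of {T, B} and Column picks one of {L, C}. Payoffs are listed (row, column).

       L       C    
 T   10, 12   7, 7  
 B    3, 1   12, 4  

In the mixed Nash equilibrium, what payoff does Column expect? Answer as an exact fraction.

Row mixes with probability p on T, chosen so Column is indifferent: 12p + 1(1−p) = 7p + 4(1−p) gives p = 3/8.
Column's expected payoff is 12·3/8 + 1·5/8 = 41/8.

41/8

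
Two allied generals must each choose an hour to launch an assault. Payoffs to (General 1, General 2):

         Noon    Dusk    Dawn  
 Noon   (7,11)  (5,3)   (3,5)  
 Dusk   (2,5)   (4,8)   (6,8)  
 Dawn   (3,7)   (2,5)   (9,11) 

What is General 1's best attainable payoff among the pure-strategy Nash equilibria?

9

Both Noon is a pure NE (General 1: 7 ≥ 3; General 2: 11 ≥ 5). General 1 gets 7.
Both Dawn is a pure NE (General 1: 9 ≥ 6; General 2: 11 ≥ 7). General 1 gets 9.
Every other cell has a profitable deviation for at least one player. Highest of {7, 9} is 9.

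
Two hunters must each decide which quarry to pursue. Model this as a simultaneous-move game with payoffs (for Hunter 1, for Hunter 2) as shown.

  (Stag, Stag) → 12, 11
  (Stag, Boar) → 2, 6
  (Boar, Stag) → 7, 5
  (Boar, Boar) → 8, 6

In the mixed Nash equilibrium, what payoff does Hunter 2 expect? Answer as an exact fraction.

6

Hunter 1 mixes with probability p on Stag, chosen so Hunter 2 is indifferent: 11p + 5(1−p) = 6p + 6(1−p) gives p = 1/6.
Hunter 2's expected payoff is 11·1/6 + 5·5/6 = 6.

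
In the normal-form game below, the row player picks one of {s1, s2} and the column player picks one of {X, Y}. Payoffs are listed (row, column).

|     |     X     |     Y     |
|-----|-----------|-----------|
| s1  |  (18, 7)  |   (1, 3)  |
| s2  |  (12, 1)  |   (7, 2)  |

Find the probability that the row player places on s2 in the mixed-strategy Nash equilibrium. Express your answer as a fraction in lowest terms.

4/5

The row player's mix p on s1 must make the column player indifferent between X and Y.
The column player's payoff from X: 7p + 1(1−p). From Y: 3p + 2(1−p).
Set equal: 4p = 1(1−p) → p = 1/5.
Probability on s2 is 1 − 1/5 = 4/5.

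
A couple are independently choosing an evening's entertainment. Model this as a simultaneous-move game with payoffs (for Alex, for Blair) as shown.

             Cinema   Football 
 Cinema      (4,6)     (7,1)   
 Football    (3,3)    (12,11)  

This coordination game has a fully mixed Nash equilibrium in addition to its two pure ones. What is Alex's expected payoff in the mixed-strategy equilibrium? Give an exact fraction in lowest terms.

Blair mixes with probability q on Cinema, chosen so Alex is indifferent: 4q + 7(1−q) = 3q + 12(1−q) gives q = 5/6.
Alex's expected payoff (from either row, since indifferent) is 4·5/6 + 7·1/6 = 9/2.

9/2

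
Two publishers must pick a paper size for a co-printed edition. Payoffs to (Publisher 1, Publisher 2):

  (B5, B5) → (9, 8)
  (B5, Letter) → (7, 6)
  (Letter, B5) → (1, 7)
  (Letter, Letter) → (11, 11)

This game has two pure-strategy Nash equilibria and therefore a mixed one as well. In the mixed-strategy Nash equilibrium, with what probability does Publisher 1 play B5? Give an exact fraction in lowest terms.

Publisher 1's mix p on B5 must make Publisher 2 indifferent between B5 and Letter.
Publisher 2's payoff from B5: 8p + 7(1−p). From Letter: 6p + 11(1−p).
Set equal: 2p = 4(1−p) → p = 4/6 = 2/3.

2/3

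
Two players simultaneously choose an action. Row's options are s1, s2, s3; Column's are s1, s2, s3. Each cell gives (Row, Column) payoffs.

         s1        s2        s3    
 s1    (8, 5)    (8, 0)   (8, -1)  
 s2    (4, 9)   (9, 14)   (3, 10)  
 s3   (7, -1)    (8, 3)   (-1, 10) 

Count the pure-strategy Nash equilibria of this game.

Both s1: Row gets 8 (best alternative 7); Column gets 5 (best alternative 0). Neither deviates — NE.
Both s2: Row gets 9 (best alternative 8); Column gets 14 (best alternative 10). Neither deviates — NE.
Both s3 is not a NE: Row would switch to s1 (8 > -1).
No other cell survives both best-response checks, so there are 2 pure NE.

2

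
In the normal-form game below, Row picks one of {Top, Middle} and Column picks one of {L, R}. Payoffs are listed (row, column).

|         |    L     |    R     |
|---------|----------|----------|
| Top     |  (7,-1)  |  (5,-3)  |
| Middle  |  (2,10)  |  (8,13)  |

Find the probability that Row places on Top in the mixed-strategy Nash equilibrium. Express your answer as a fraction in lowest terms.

Row's mix p on Top must make Column indifferent between L and R.
Column's payoff from L: (-1)p + 10(1−p). From R: (-3)p + 13(1−p).
Set equal: 2p = 3(1−p) → p = 3/5.

3/5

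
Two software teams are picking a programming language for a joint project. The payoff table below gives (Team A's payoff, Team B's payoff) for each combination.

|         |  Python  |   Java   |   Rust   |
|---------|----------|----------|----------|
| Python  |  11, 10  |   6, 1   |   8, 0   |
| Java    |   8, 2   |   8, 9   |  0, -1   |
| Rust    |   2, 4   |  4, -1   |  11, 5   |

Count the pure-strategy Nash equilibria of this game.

3

Both Python: Team A gets 11 (best alternative 8); Team B gets 10 (best alternative 1). Neither deviates — NE.
Both Java: Team A gets 8 (best alternative 6); Team B gets 9 (best alternative 2). Neither deviates — NE.
Both Rust: Team A gets 11 (best alternative 8); Team B gets 5 (best alternative 4). Neither deviates — NE.
(Java, Rust) is not a NE: Team A would switch to Rust (11 > 0).
No other cell survives both best-response checks, so there are 3 pure NE.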